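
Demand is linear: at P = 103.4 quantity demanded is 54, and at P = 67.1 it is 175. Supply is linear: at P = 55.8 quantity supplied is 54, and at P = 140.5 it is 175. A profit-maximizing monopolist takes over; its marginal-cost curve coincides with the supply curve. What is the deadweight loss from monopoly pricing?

274.86

Demand slope = (67.1 − 103.4)/(175 − 54) = −0.3, so P = 119.6 − 0.3Q.
Supply slope = (140.5 − 55.8)/(175 − 54) = 0.7, so P = 18 + 0.7Q.
Competitive equilibrium: 119.6 − 0.3Q = 18 + 0.7Q → Q* = 101.6, P* = 89.12.
Marginal revenue: MR = 119.6 − 0.6Q. Set MR = MC: 119.6 − 0.6Q = 18 + 0.7Q → Q_m = 78.1538.
Price P_m = 119.6 − 0.3·78.1538 = 96.1539; MC(Q_m) = 18 + 0.7·78.1538 = 72.7077.
Competitive Q* = 101.6, so ΔQ = 23.4462; wedge = 96.1539 − 72.7077 = 23.4462.
Welfare loss = ½ × 23.4462 × 23.4462 = 274.86.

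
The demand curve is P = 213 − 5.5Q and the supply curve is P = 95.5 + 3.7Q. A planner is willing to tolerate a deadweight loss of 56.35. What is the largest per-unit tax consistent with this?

Competitive equilibrium: 213 − 5.5Q = 95.5 + 3.7Q → Q* = 12.7717, P* = 142.7554.
A tax t gives ΔQ = t/9.2 and wedge t, so DWL = t²/18.4.
t²/18.4 = 56.35 → t² = 1036.84 → t = 32.2.

32.2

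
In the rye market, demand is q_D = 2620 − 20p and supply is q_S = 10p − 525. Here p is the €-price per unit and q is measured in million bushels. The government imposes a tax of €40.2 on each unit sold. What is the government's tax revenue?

€10264.40 million

In inverse form: demand p = 131 − 0.05q, supply p = 52.5 + 0.1q.
Competitive equilibrium: 131 − 0.05q = 52.5 + 0.1q → q* = 523.3333, p* = 104.8333.
With the tax, the buyer price exceeds the seller price by 40.2: (131 − 0.05q) − (52.5 + 0.1q) = 40.2 → q' = 255.3333.
Tax revenue = 40.2 × 255.3333 = €10264.40 million.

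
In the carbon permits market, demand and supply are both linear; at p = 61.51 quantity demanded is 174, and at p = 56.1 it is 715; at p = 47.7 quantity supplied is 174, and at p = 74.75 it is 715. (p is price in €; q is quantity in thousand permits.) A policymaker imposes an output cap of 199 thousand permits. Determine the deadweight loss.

Demand slope = (56.1 − 61.51)/(715 − 174) = −0.01, so p = 63.25 − 0.01q.
Supply slope = (74.75 − 47.7)/(715 − 174) = 0.05, so p = 39 + 0.05q.
Competitive equilibrium: 63.25 − 0.01q = 39 + 0.05q → q* = 404.1667, p* = 59.2083.
At q = 199: demand price = 63.25 − 0.01·199 = 61.26; supply price = 39 + 0.05·199 = 48.95.
Δq = 404.1667 − 199 = 205.1667; wedge = 61.26 − 48.95 = 12.31.
Welfare loss = ½ × 205.1667 × 12.31 = €1262.80 thousand.

€1262.80 thousand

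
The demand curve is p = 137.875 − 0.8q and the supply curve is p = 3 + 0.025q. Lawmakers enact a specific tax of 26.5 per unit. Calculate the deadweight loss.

Competitive equilibrium: 137.875 − 0.8q = 3 + 0.025q → q* = 163.4848, p* = 7.0871.
With the tax, the buyer price exceeds the seller price by 26.5: (137.875 − 0.8q) − (3 + 0.025q) = 26.5 → q' = 131.3636.
Δq = 163.4848 − 131.3636 = 32.1212; the wedge equals the tax, 26.5.
Welfare loss = ½ × 32.1212 × 26.5 = 425.61.

425.61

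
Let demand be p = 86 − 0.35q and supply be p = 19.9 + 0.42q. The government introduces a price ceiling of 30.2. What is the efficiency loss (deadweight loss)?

Competitive equilibrium: 86 − 0.35q = 19.9 + 0.42q → q* = 85.8442, p* = 55.9545.
At the ceiling p = 30.2, quantity supplied = (30.2 − 19.9)/0.42 = 24.5238.
Willingness to pay at q' = 24.5238: 86 − 0.35·24.5238 = 77.4167.
Δq = 85.8442 − 24.5238 = 61.3204; wedge = 77.4167 − 30.2 = 47.2167.
The triangle = ½ × 61.3204 × 47.2167 = 1447.67.

1447.67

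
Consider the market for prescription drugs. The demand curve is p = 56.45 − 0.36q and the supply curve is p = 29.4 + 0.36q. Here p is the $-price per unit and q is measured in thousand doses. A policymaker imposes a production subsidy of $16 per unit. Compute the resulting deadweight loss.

Competitive equilibrium: 56.45 − 0.36q = 29.4 + 0.36q → q* = 37.5694, p* = 42.925.
The subsidy lowers effective supply by 16: p = 13.4 + 0.36q.
New quantity: 56.45 − 0.36q = 13.4 + 0.36q → q' = 59.7917.
Overproduction Δq = 59.7917 − 37.5694 = 22.2223; wedge = subsidy = 16.
Welfare loss = ½ × 22.2223 × 16 = $177.78 thousand.

$177.78 thousand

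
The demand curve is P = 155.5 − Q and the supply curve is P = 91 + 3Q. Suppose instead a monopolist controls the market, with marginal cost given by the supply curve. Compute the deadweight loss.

20.80

Competitive equilibrium: 155.5 − Q = 91 + 3Q → Q* = 16.125, P* = 139.375.
Marginal revenue: MR = 155.5 − 2Q. Set MR = MC: 155.5 − 2Q = 91 + 3Q → Q_m = 12.9.
Price P_m = 155.5 − 1·12.9 = 142.6; MC(Q_m) = 91 + 3·12.9 = 129.7.
Competitive Q* = 16.125, so ΔQ = 3.225; wedge = 142.6 − 129.7 = 12.9.
DWL = ½ × 3.225 × 12.9 = 20.80.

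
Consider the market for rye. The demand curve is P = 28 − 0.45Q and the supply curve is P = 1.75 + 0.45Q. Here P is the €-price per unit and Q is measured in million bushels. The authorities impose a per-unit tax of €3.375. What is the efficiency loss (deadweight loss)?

€6.33 million

Competitive equilibrium: 28 − 0.45Q = 1.75 + 0.45Q → Q* = 29.1667, P* = 14.875.
With the tax, the buyer price exceeds the seller price by 3.375: (28 − 0.45Q) − (1.75 + 0.45Q) = 3.375 → Q' = 25.4167.
ΔQ = 29.1667 − 25.4167 = 3.75; the wedge equals the tax, 3.375.
The triangle = ½ × 3.75 × 3.375 = €6.33 million.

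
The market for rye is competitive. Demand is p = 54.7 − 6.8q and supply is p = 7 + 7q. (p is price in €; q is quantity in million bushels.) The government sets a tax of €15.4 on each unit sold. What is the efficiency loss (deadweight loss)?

Competitive equilibrium: 54.7 − 6.8q = 7 + 7q → q* = 3.4565, p* = 31.1957.
With the tax, the buyer price exceeds the seller price by 15.4: (54.7 − 6.8q) − (7 + 7q) = 15.4 → q' = 2.3406.
Δq = 3.4565 − 2.3406 = 1.1159; the wedge equals the tax, 15.4.
The triangle = ½ × 1.1159 × 15.4 = €8.59 million.

€8.59 million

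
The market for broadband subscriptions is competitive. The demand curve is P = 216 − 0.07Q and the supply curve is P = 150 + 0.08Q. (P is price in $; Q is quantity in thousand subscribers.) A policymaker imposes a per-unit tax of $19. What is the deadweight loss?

Competitive equilibrium: 216 − 0.07Q = 150 + 0.08Q → Q* = 440, P* = 185.2.
With the tax, the buyer price exceeds the seller price by 19: (216 − 0.07Q) − (150 + 0.08Q) = 19 → Q' = 313.3333.
ΔQ = 440 − 313.3333 = 126.6667; the wedge equals the tax, 19.
DWL = ½ × 126.6667 × 19 = $1203.33 thousand.

$1203.33 thousand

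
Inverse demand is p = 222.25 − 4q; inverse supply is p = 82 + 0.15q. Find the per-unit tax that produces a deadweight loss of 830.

Competitive equilibrium: 222.25 − 4q = 82 + 0.15q → q* = 33.7952, p* = 87.0693.
A tax t gives Δq = t/4.15 and wedge t, so DWL = t²/8.3.
t²/8.3 = 830 → t² = 6889 → t = 83.

83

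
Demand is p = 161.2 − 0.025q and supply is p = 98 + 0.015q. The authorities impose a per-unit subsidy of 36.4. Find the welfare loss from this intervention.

16562

Competitive equilibrium: 161.2 − 0.025q = 98 + 0.015q → q* = 1580, p* = 121.7.
The subsidy lowers effective supply by 36.4: p = 61.6 + 0.015q.
New quantity: 161.2 − 0.025q = 61.6 + 0.015q → q' = 2490.
Overproduction Δq = 2490 − 1580 = 910; wedge = subsidy = 36.4.
The triangle = ½ × 910 × 36.4 = 16562.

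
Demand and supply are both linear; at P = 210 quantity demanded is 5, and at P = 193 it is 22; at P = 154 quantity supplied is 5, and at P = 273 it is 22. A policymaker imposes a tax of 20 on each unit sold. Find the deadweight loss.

25

Demand slope = (193 − 210)/(22 − 5) = −1, so P = 215 − Q.
Supply slope = (273 − 154)/(22 − 5) = 7, so P = 119 + 7Q.
Competitive equilibrium: 215 − Q = 119 + 7Q → Q* = 12, P* = 203.
With the tax, the buyer price exceeds the seller price by 20: (215 − Q) − (119 + 7Q) = 20 → Q' = 9.5.
ΔQ = 12 − 9.5 = 2.5; the wedge equals the tax, 20.
The triangle = ½ × 2.5 × 20 = 25.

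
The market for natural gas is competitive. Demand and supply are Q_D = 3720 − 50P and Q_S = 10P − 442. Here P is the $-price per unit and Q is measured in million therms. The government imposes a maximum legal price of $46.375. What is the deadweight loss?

$3171.70 million

In inverse form: demand P = 74.4 − 0.02Q, supply P = 44.2 + 0.1Q.
Competitive equilibrium: 74.4 − 0.02Q = 44.2 + 0.1Q → Q* = 251.6667, P* = 69.3667.
At the ceiling P = 46.375, quantity supplied = (46.375 − 44.2)/0.1 = 21.75.
Willingness to pay at Q' = 21.75: 74.4 − 0.02·21.75 = 73.965.
ΔQ = 251.6667 − 21.75 = 229.9167; wedge = 73.965 − 46.375 = 27.59.
Deadweight loss = ½ × 229.9167 × 27.59 = $3171.70 million.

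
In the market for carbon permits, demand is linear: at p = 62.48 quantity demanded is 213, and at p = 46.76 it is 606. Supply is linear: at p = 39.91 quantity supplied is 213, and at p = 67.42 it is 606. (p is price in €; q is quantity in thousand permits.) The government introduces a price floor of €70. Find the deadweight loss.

Demand slope = (46.76 − 62.48)/(606 − 213) = −0.04, so p = 71 − 0.04q.
Supply slope = (67.42 − 39.91)/(606 − 213) = 0.07, so p = 25 + 0.07q.
Competitive equilibrium: 71 − 0.04q = 25 + 0.07q → q* = 418.1818, p* = 54.2727.
At the floor p = 70, quantity demanded = (71 − 70)/0.04 = 25.
Sellers' marginal cost at q' = 25: 25 + 0.07·25 = 26.75.
Δq = 418.1818 − 25 = 393.1818; wedge = 70 − 26.75 = 43.25.
Deadweight loss = ½ × 393.1818 × 43.25 = €8502.56 thousand.

€8502.56 thousand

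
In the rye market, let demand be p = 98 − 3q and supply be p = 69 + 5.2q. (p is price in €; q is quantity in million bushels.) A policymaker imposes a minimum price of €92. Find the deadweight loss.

Competitive equilibrium: 98 − 3q = 69 + 5.2q → q* = 3.5366, p* = 87.3902.
At the floor p = 92, quantity demanded = (98 − 92)/3 = 2.
Sellers' marginal cost at q' = 2: 69 + 5.2·2 = 79.4.
Δq = 3.5366 − 2 = 1.5366; wedge = 92 − 79.4 = 12.6.
Welfare loss = ½ × 1.5366 × 12.6 = €9.68 million.

€9.68 million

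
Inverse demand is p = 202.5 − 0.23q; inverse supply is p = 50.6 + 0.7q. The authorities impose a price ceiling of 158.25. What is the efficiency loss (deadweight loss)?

42.39

Competitive equilibrium: 202.5 − 0.23q = 50.6 + 0.7q → q* = 163.3333, p* = 164.9333.
At the ceiling p = 158.25, quantity supplied = (158.25 − 50.6)/0.7 = 153.7857.
Willingness to pay at q' = 153.7857: 202.5 − 0.23·153.7857 = 167.1293.
Δq = 163.3333 − 153.7857 = 9.5476; wedge = 167.1293 − 158.25 = 8.8793.
The triangle = ½ × 9.5476 × 8.8793 = 42.39.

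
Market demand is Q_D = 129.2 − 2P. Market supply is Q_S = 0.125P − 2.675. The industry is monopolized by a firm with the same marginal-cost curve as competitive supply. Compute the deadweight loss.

In inverse form: demand P = 64.6 − 0.5Q, supply P = 21.4 + 8Q.
Competitive equilibrium: 64.6 − 0.5Q = 21.4 + 8Q → Q* = 5.0824, P* = 62.0588.
Marginal revenue: MR = 64.6 − Q. Set MR = MC: 64.6 − Q = 21.4 + 8Q → Q_m = 4.8.
Price P_m = 64.6 − 0.5·4.8 = 62.2; MC(Q_m) = 21.4 + 8·4.8 = 59.8.
Competitive Q* = 5.0824, so ΔQ = 0.2824; wedge = 62.2 − 59.8 = 2.4.
Welfare loss = ½ × 0.2824 × 2.4 = 0.34.

0.34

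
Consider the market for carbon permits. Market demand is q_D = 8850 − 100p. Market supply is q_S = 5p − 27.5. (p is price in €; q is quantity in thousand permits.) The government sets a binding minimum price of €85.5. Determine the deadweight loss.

€952.38 thousand

In inverse form: demand p = 88.5 − 0.01q, supply p = 5.5 + 0.2q.
Competitive equilibrium: 88.5 − 0.01q = 5.5 + 0.2q → q* = 395.2381, p* = 84.5476.
At the floor p = 85.5, quantity demanded = (88.5 − 85.5)/0.01 = 300.
Sellers' marginal cost at q' = 300: 5.5 + 0.2·300 = 65.5.
Δq = 395.2381 − 300 = 95.2381; wedge = 85.5 − 65.5 = 20.
Welfare loss = ½ × 95.2381 × 20 = €952.38 thousand.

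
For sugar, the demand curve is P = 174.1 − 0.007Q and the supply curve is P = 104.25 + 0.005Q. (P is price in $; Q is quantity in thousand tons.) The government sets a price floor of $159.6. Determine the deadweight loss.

Competitive equilibrium: 174.1 − 0.007Q = 104.25 + 0.005Q → Q* = 5820.83333, P* = 133.35417.
At the floor P = 159.6, quantity demanded = (174.1 − 159.6)/0.007 = 2071.42857.
Sellers' marginal cost at Q' = 2071.42857: 104.25 + 0.005·2071.42857 = 114.60714.
ΔQ = 5820.83333 − 2071.42857 = 3749.40476; wedge = 159.6 − 114.60714 = 44.99286.
The triangle = ½ × 3749.40476 × 44.99286 = $84348.22 thousand.

$84348.22 thousand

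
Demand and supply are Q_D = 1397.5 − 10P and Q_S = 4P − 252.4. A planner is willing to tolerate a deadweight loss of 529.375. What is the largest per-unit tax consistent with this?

19.25

In inverse form: demand P = 139.75 − 0.1Q, supply P = 63.1 + 0.25Q.
Competitive equilibrium: 139.75 − 0.1Q = 63.1 + 0.25Q → Q* = 219, P* = 117.85.
A tax t gives ΔQ = t/0.35 and wedge t, so DWL = t²/0.7.
t²/0.7 = 529.375 → t² = 370.5625 → t = 19.25.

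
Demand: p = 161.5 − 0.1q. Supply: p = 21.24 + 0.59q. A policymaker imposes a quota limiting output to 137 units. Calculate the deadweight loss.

1515.39

Competitive equilibrium: 161.5 − 0.1q = 21.24 + 0.59q → q* = 203.2754, p* = 141.1725.
At q = 137: demand price = 161.5 − 0.1·137 = 147.8; supply price = 21.24 + 0.59·137 = 102.07.
Δq = 203.2754 − 137 = 66.2754; wedge = 147.8 − 102.07 = 45.73.
Deadweight loss = ½ × 66.2754 × 45.73 = 1515.39.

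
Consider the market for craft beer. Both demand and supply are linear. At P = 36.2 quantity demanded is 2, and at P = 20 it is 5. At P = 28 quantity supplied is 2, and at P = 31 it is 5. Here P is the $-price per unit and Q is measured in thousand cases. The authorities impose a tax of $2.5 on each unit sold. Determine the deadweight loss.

$0.49 thousand

Demand slope = (20 − 36.2)/(5 − 2) = −5.4, so P = 47 − 5.4Q.
Supply slope = (31 − 28)/(5 − 2) = 1, so P = 26 + Q.
Competitive equilibrium: 47 − 5.4Q = 26 + Q → Q* = 3.2813, P* = 29.2813.
With the tax, the buyer price exceeds the seller price by 2.5: (47 − 5.4Q) − (26 + Q) = 2.5 → Q' = 2.8906.
ΔQ = 3.2813 − 2.8906 = 0.3907; the wedge equals the tax, 2.5.
DWL = ½ × 0.3907 × 2.5 = $0.49 thousand.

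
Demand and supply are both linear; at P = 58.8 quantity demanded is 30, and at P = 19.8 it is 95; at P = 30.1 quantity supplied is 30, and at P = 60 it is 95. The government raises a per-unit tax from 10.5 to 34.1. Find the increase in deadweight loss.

Demand slope = (19.8 − 58.8)/(95 − 30) = −0.6, so P = 76.8 − 0.6Q.
Supply slope = (60 − 30.1)/(95 − 30) = 0.46, so P = 16.3 + 0.46Q.
Competitive equilibrium: 76.8 − 0.6Q = 16.3 + 0.46Q → Q* = 57.0755, P* = 42.5547.
For a per-unit tax t: ΔQ = t/1.06, so DWL = ½·t·(t/1.06) = t²/2.12.
At t = 10.5: DWL = 52.005. At t = 34.1: DWL = 548.495.
Increase = 548.495 − 52.005 = 496.49.

496.49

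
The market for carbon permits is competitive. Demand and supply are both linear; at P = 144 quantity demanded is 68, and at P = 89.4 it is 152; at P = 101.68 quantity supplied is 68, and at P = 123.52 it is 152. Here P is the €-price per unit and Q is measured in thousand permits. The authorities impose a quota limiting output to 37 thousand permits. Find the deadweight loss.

€2733.23 thousand

Demand slope = (89.4 − 144)/(152 − 68) = −0.65, so P = 188.2 − 0.65Q.
Supply slope = (123.52 − 101.68)/(152 − 68) = 0.26, so P = 84 + 0.26Q.
Competitive equilibrium: 188.2 − 0.65Q = 84 + 0.26Q → Q* = 114.5055, P* = 113.7714.
At Q = 37: demand price = 188.2 − 0.65·37 = 164.15; supply price = 84 + 0.26·37 = 93.62.
ΔQ = 114.5055 − 37 = 77.5055; wedge = 164.15 − 93.62 = 70.53.
Deadweight loss = ½ × 77.5055 × 70.53 = €2733.23 thousand.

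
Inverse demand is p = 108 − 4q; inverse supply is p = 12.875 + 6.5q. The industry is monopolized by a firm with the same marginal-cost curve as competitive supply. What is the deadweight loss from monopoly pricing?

32.79

Competitive equilibrium: 108 − 4q = 12.875 + 6.5q → q* = 9.0595, p* = 71.7619.
Marginal revenue: MR = 108 − 8q. Set MR = MC: 108 − 8q = 12.875 + 6.5q → q_m = 6.5603.
Price p_m = 108 − 4·6.5603 = 81.7588; MC(q_m) = 12.875 + 6.5·6.5603 = 55.517.
Competitive q* = 9.0595, so Δq = 2.4992; wedge = 81.7588 − 55.517 = 26.2418.
DWL = ½ × 2.4992 × 26.2418 = 32.79.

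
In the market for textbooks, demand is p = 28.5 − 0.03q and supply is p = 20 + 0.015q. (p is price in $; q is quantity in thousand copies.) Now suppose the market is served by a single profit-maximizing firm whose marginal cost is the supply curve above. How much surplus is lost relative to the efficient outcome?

Competitive equilibrium: 28.5 − 0.03q = 20 + 0.015q → q* = 188.8889, p* = 22.8333.
Marginal revenue: MR = 28.5 − 0.06q. Set MR = MC: 28.5 − 0.06q = 20 + 0.015q → q_m = 113.3333.
Price p_m = 28.5 − 0.03·113.3333 = 25.1; MC(q_m) = 20 + 0.015·113.3333 = 21.7.
Competitive q* = 188.8889, so Δq = 75.5556; wedge = 25.1 − 21.7 = 3.4.
DWL = ½ × 75.5556 × 3.4 = $128.44 thousand.

$128.44 thousand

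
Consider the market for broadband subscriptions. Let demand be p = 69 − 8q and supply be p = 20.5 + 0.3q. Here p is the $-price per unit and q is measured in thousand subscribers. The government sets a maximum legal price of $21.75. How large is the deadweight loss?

$11.67 thousand

Competitive equilibrium: 69 − 8q = 20.5 + 0.3q → q* = 5.8434, p* = 22.253.
At the ceiling p = 21.75, quantity supplied = (21.75 − 20.5)/0.3 = 4.1667.
Willingness to pay at q' = 4.1667: 69 − 8·4.1667 = 35.6664.
Δq = 5.8434 − 4.1667 = 1.6767; wedge = 35.6664 − 21.75 = 13.9164.
Welfare loss = ½ × 1.6767 × 13.9164 = $11.67 thousand.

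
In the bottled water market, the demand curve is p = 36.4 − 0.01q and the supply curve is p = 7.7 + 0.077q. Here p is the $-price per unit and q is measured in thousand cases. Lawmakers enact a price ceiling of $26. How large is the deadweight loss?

Competitive equilibrium: 36.4 − 0.01q = 7.7 + 0.077q → q* = 329.8851, p* = 33.1011.
At the ceiling p = 26, quantity supplied = (26 − 7.7)/0.077 = 237.6623.
Willingness to pay at q' = 237.6623: 36.4 − 0.01·237.6623 = 34.0234.
Δq = 329.8851 − 237.6623 = 92.2228; wedge = 34.0234 − 26 = 8.0234.
Welfare loss = ½ × 92.2228 × 8.0234 = $369.97 thousand.

$369.97 thousand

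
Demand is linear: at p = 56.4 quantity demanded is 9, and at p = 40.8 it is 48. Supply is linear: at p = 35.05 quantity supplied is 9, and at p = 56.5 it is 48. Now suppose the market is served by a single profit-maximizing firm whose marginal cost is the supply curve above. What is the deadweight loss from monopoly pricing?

41.31

Demand slope = (40.8 − 56.4)/(48 − 9) = −0.4, so p = 60 − 0.4q.
Supply slope = (56.5 − 35.05)/(48 − 9) = 0.55, so p = 30.1 + 0.55q.
Competitive equilibrium: 60 − 0.4q = 30.1 + 0.55q → q* = 31.4737, p* = 47.4105.
Marginal revenue: MR = 60 − 0.8q. Set MR = MC: 60 − 0.8q = 30.1 + 0.55q → q_m = 22.1481.
Price p_m = 60 − 0.4·22.1481 = 51.1408; MC(q_m) = 30.1 + 0.55·22.1481 = 42.2815.
Competitive q* = 31.4737, so Δq = 9.3256; wedge = 51.1408 − 42.2815 = 8.8593.
DWL = ½ × 9.3256 × 8.8593 = 41.31.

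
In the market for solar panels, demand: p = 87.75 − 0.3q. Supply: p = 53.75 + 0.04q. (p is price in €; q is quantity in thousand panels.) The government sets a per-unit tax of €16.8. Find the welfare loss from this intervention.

€415.06 thousand

Competitive equilibrium: 87.75 − 0.3q = 53.75 + 0.04q → q* = 100, p* = 57.75.
With the tax, the buyer price exceeds the seller price by 16.8: (87.75 − 0.3q) − (53.75 + 0.04q) = 16.8 → q' = 50.5882.
Δq = 100 − 50.5882 = 49.4118; the wedge equals the tax, 16.8.
Deadweight loss = ½ × 49.4118 × 16.8 = €415.06 thousand.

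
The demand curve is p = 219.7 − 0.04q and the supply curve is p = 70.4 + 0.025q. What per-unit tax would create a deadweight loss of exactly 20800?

52

Competitive equilibrium: 219.7 − 0.04q = 70.4 + 0.025q → q* = 2296.9231, p* = 127.8231.
A tax t gives Δq = t/0.065 and wedge t, so DWL = t²/0.13.
t²/0.13 = 20800 → t² = 2704 → t = 52.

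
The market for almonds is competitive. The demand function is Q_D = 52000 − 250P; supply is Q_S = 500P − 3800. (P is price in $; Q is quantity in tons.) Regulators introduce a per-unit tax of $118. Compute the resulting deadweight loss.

In inverse form: demand P = 208 − 0.004Q, supply P = 7.6 + 0.002Q.
Competitive equilibrium: 208 − 0.004Q = 7.6 + 0.002Q → Q* = 33400, P* = 74.4.
With the tax, the buyer price exceeds the seller price by 118: (208 − 0.004Q) − (7.6 + 0.002Q) = 118 → Q' = 13733.33333.
ΔQ = 33400 − 13733.33333 = 19666.66667; the wedge equals the tax, 118.
The triangle = ½ × 19666.66667 × 118 = $1160333.33.

$1160333.33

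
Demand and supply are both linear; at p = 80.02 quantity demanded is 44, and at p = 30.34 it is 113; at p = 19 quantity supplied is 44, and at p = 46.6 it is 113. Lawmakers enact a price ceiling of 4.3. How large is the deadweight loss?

4661.05

Demand slope = (30.34 − 80.02)/(113 − 44) = −0.72, so p = 111.7 − 0.72q.
Supply slope = (46.6 − 19)/(113 − 44) = 0.4, so p = 1.4 + 0.4q.
Competitive equilibrium: 111.7 − 0.72q = 1.4 + 0.4q → q* = 98.4821, p* = 40.7929.
At the ceiling p = 4.3, quantity supplied = (4.3 − 1.4)/0.4 = 7.25.
Willingness to pay at q' = 7.25: 111.7 − 0.72·7.25 = 106.48.
Δq = 98.4821 − 7.25 = 91.2321; wedge = 106.48 − 4.3 = 102.18.
The triangle = ½ × 91.2321 × 102.18 = 4661.05.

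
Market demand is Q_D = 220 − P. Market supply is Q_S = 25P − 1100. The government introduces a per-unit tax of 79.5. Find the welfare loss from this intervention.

In inverse form: demand P = 220 − Q, supply P = 44 + 0.04Q.
Competitive equilibrium: 220 − Q = 44 + 0.04Q → Q* = 169.2308, P* = 50.7692.
With the tax, the buyer price exceeds the seller price by 79.5: (220 − Q) − (44 + 0.04Q) = 79.5 → Q' = 92.7885.
ΔQ = 169.2308 − 92.7885 = 76.4423; the wedge equals the tax, 79.5.
DWL = ½ × 76.4423 × 79.5 = 3038.58.

3038.58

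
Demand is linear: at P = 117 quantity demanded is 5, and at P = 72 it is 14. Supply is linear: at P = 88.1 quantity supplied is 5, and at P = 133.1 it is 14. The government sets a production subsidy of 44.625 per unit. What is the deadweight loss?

99.57

Demand slope = (72 − 117)/(14 − 5) = −5, so P = 142 − 5Q.
Supply slope = (133.1 − 88.1)/(14 − 5) = 5, so P = 63.1 + 5Q.
Competitive equilibrium: 142 − 5Q = 63.1 + 5Q → Q* = 7.89, P* = 102.55.
The subsidy lowers effective supply by 44.625: P = 18.475 + 5Q.
New quantity: 142 − 5Q = 18.475 + 5Q → Q' = 12.3525.
Overproduction ΔQ = 12.3525 − 7.89 = 4.4625; wedge = subsidy = 44.625.
The triangle = ½ × 4.4625 × 44.625 = 99.57.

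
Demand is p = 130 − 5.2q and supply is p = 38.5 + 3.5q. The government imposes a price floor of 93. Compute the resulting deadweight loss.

50.34

Competitive equilibrium: 130 − 5.2q = 38.5 + 3.5q → q* = 10.5172, p* = 75.3103.
At the floor p = 93, quantity demanded = (130 − 93)/5.2 = 7.1154.
Sellers' marginal cost at q' = 7.1154: 38.5 + 3.5·7.1154 = 63.4039.
Δq = 10.5172 − 7.1154 = 3.4018; wedge = 93 − 63.4039 = 29.5961.
Welfare loss = ½ × 3.4018 × 29.5961 = 50.34.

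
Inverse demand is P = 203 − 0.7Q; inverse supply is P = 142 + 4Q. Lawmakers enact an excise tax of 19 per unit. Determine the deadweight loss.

38.40

Competitive equilibrium: 203 − 0.7Q = 142 + 4Q → Q* = 12.9787, P* = 193.9149.
With the tax, the buyer price exceeds the seller price by 19: (203 − 0.7Q) − (142 + 4Q) = 19 → Q' = 8.9362.
ΔQ = 12.9787 − 8.9362 = 4.0425; the wedge equals the tax, 19.
Deadweight loss = ½ × 4.0425 × 19 = 38.40.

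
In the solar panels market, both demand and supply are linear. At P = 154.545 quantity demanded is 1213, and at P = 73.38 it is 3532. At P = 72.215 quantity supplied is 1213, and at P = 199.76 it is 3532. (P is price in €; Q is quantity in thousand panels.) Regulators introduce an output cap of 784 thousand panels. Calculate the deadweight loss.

Demand slope = (73.38 − 154.545)/(3532 − 1213) = −0.035, so P = 197 − 0.035Q.
Supply slope = (199.76 − 72.215)/(3532 − 1213) = 0.055, so P = 5.5 + 0.055Q.
Competitive equilibrium: 197 − 0.035Q = 5.5 + 0.055Q → Q* = 2127.7778, P* = 122.5278.
At Q = 784: demand price = 197 − 0.035·784 = 169.56; supply price = 5.5 + 0.055·784 = 48.62.
ΔQ = 2127.7778 − 784 = 1343.7778; wedge = 169.56 − 48.62 = 120.94.
Deadweight loss = ½ × 1343.7778 × 120.94 = €81258.24 thousand.

€81258.24 thousand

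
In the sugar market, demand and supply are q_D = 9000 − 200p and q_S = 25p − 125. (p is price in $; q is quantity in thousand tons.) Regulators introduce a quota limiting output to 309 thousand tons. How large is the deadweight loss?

In inverse form: demand p = 45 − 0.005q, supply p = 5 + 0.04q.
Competitive equilibrium: 45 − 0.005q = 5 + 0.04q → q* = 888.8889, p* = 40.5556.
At q = 309: demand price = 45 − 0.005·309 = 43.455; supply price = 5 + 0.04·309 = 17.36.
Δq = 888.8889 − 309 = 579.8889; wedge = 43.455 − 17.36 = 26.095.
DWL = ½ × 579.8889 × 26.095 = $7566.10 thousand.

$7566.10 thousand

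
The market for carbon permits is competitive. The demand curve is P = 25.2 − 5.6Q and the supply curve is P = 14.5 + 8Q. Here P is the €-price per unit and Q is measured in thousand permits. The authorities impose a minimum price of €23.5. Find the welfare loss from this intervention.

€1.59 thousand

Competitive equilibrium: 25.2 − 5.6Q = 14.5 + 8Q → Q* = 0.7868, P* = 20.7941.
At the floor P = 23.5, quantity demanded = (25.2 − 23.5)/5.6 = 0.3036.
Sellers' marginal cost at Q' = 0.3036: 14.5 + 8·0.3036 = 16.9288.
ΔQ = 0.7868 − 0.3036 = 0.4832; wedge = 23.5 − 16.9288 = 6.5712.
Deadweight loss = ½ × 0.4832 × 6.5712 = €1.59 thousand.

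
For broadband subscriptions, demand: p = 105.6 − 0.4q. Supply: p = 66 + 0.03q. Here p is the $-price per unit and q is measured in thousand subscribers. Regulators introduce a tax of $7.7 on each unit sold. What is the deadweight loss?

$68.94 thousand

Competitive equilibrium: 105.6 − 0.4q = 66 + 0.03q → q* = 92.093, p* = 68.7628.
With the tax, the buyer price exceeds the seller price by 7.7: (105.6 − 0.4q) − (66 + 0.03q) = 7.7 → q' = 74.186.
Δq = 92.093 − 74.186 = 17.907; the wedge equals the tax, 7.7.
Welfare loss = ½ × 17.907 × 7.7 = $68.94 thousand.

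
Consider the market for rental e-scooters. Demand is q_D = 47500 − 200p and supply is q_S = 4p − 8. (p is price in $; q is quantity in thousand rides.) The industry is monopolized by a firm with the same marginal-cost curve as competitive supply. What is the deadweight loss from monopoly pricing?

In inverse form: demand p = 237.5 − 0.005q, supply p = 2 + 0.25q.
Competitive equilibrium: 237.5 − 0.005q = 2 + 0.25q → q* = 923.5294, p* = 232.8824.
Marginal revenue: MR = 237.5 − 0.01q. Set MR = MC: 237.5 − 0.01q = 2 + 0.25q → q_m = 905.7692.
Price p_m = 237.5 − 0.005·905.7692 = 232.9712; MC(q_m) = 2 + 0.25·905.7692 = 228.4423.
Competitive q* = 923.5294, so Δq = 17.7602; wedge = 232.9712 − 228.4423 = 4.5289.
Welfare loss = ½ × 17.7602 × 4.5289 = $40.22 thousand.

$40.22 thousand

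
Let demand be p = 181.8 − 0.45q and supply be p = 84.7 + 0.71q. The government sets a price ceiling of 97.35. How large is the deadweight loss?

2518.07

Competitive equilibrium: 181.8 − 0.45q = 84.7 + 0.71q → q* = 83.7069, p* = 144.1319.
At the ceiling p = 97.35, quantity supplied = (97.35 − 84.7)/0.71 = 17.8169.
Willingness to pay at q' = 17.8169: 181.8 − 0.45·17.8169 = 173.7824.
Δq = 83.7069 − 17.8169 = 65.89; wedge = 173.7824 − 97.35 = 76.4324.
Welfare loss = ½ × 65.89 × 76.4324 = 2518.07.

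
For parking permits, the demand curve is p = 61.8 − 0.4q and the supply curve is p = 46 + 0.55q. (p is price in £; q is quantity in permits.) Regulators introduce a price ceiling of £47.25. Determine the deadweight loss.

Competitive equilibrium: 61.8 − 0.4q = 46 + 0.55q → q* = 16.6316, p* = 55.1474.
At the ceiling p = 47.25, quantity supplied = (47.25 − 46)/0.55 = 2.2727.
Willingness to pay at q' = 2.2727: 61.8 − 0.4·2.2727 = 60.8909.
Δq = 16.6316 − 2.2727 = 14.3589; wedge = 60.8909 − 47.25 = 13.6409.
The triangle = ½ × 14.3589 × 13.6409 = £97.93.

£97.93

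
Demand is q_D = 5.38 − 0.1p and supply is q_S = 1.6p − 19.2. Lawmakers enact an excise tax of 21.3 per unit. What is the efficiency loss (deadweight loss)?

In inverse form: demand p = 53.8 − 10q, supply p = 12 + 0.625q.
Competitive equilibrium: 53.8 − 10q = 12 + 0.625q → q* = 3.9341, p* = 14.4588.
With the tax, the buyer price exceeds the seller price by 21.3: (53.8 − 10q) − (12 + 0.625q) = 21.3 → q' = 1.9294.
Δq = 3.9341 − 1.9294 = 2.0047; the wedge equals the tax, 21.3.
The triangle = ½ × 2.0047 × 21.3 = 21.35.

21.35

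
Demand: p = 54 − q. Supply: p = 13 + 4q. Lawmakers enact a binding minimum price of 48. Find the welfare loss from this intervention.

Competitive equilibrium: 54 − q = 13 + 4q → q* = 8.2, p* = 45.8.
At the floor p = 48, quantity demanded = (54 − 48)/1 = 6.
Sellers' marginal cost at q' = 6: 13 + 4·6 = 37.
Δq = 8.2 − 6 = 2.2; wedge = 48 − 37 = 11.
Deadweight loss = ½ × 2.2 × 11 = 12.10.

12.10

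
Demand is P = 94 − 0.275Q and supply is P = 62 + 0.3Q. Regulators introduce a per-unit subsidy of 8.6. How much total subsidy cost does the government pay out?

Competitive equilibrium: 94 − 0.275Q = 62 + 0.3Q → Q* = 55.6522, P* = 78.6957.
The subsidy lowers effective supply by 8.6: P = 53.4 + 0.3Q.
New quantity: 94 − 0.275Q = 53.4 + 0.3Q → Q' = 70.6087.
Total subsidy cost = 8.6 × 70.6087 = 607.23.

607.23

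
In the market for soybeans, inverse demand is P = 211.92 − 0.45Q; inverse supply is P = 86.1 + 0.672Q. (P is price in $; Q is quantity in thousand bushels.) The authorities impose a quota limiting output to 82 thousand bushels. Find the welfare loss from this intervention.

$509.59 thousand

Competitive equilibrium: 211.92 − 0.45Q = 86.1 + 0.672Q → Q* = 112.139, P* = 161.4574.
At Q = 82: demand price = 211.92 − 0.45·82 = 175.02; supply price = 86.1 + 0.672·82 = 141.204.
ΔQ = 112.139 − 82 = 30.139; wedge = 175.02 − 141.204 = 33.816.
DWL = ½ × 30.139 × 33.816 = $509.59 thousand.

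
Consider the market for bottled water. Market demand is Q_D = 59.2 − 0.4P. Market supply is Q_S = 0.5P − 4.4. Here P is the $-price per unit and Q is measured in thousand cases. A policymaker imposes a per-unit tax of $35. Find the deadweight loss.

In inverse form: demand P = 148 − 2.5Q, supply P = 8.8 + 2Q.
Competitive equilibrium: 148 − 2.5Q = 8.8 + 2Q → Q* = 30.9333, P* = 70.6667.
With the tax, the buyer price exceeds the seller price by 35: (148 − 2.5Q) − (8.8 + 2Q) = 35 → Q' = 23.1556.
ΔQ = 30.9333 − 23.1556 = 7.7777; the wedge equals the tax, 35.
DWL = ½ × 7.7777 × 35 = $136.11 thousand.

$136.11 thousand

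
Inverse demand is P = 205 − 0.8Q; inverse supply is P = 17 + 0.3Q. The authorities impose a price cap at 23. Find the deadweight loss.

Competitive equilibrium: 205 − 0.8Q = 17 + 0.3Q → Q* = 170.90909, P* = 68.27273.
At the ceiling P = 23, quantity supplied = (23 − 17)/0.3 = 20.
Willingness to pay at Q' = 20: 205 − 0.8·20 = 189.
ΔQ = 170.90909 − 20 = 150.90909; wedge = 189 − 23 = 166.
Welfare loss = ½ × 150.90909 × 166 = 12525.45.

12525.45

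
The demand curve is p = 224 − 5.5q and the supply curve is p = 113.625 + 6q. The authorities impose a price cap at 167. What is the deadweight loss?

2.83

Competitive equilibrium: 224 − 5.5q = 113.625 + 6q → q* = 9.5978, p* = 171.212.
At the ceiling p = 167, quantity supplied = (167 − 113.625)/6 = 8.8958.
Willingness to pay at q' = 8.8958: 224 − 5.5·8.8958 = 175.0731.
Δq = 9.5978 − 8.8958 = 0.702; wedge = 175.0731 − 167 = 8.0731.
DWL = ½ × 0.702 × 8.0731 = 2.83.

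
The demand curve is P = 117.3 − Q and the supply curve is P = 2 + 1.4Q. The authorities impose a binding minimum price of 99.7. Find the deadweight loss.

1112.03

Competitive equilibrium: 117.3 − Q = 2 + 1.4Q → Q* = 48.04167, P* = 69.25833.
At the floor P = 99.7, quantity demanded = (117.3 − 99.7)/1 = 17.6.
Sellers' marginal cost at Q' = 17.6: 2 + 1.4·17.6 = 26.64.
ΔQ = 48.04167 − 17.6 = 30.44167; wedge = 99.7 − 26.64 = 73.06.
Deadweight loss = ½ × 30.44167 × 73.06 = 1112.03.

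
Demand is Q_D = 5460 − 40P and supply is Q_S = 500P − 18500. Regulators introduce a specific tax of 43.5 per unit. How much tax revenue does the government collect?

90222.22

In inverse form: demand P = 136.5 − 0.025Q, supply P = 37 + 0.002Q.
Competitive equilibrium: 136.5 − 0.025Q = 37 + 0.002Q → Q* = 3685.1852, P* = 44.3704.
With the tax, the buyer price exceeds the seller price by 43.5: (136.5 − 0.025Q) − (37 + 0.002Q) = 43.5 → Q' = 2074.0741.
Tax revenue = 43.5 × 2074.0741 = 90222.22.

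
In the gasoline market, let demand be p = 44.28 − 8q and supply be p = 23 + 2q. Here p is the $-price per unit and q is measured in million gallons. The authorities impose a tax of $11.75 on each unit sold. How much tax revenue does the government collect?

$11.20 million

Competitive equilibrium: 44.28 − 8q = 23 + 2q → q* = 2.128, p* = 27.256.
With the tax, the buyer price exceeds the seller price by 11.75: (44.28 − 8q) − (23 + 2q) = 11.75 → q' = 0.953.
Tax revenue = 11.75 × 0.953 = $11.20 million.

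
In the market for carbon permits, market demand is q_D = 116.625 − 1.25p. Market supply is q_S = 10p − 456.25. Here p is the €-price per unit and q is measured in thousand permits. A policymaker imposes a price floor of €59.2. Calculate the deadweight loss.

In inverse form: demand p = 93.3 − 0.8q, supply p = 45.625 + 0.1q.
Competitive equilibrium: 93.3 − 0.8q = 45.625 + 0.1q → q* = 52.9722, p* = 50.9222.
At the floor p = 59.2, quantity demanded = (93.3 − 59.2)/0.8 = 42.625.
Sellers' marginal cost at q' = 42.625: 45.625 + 0.1·42.625 = 49.8875.
Δq = 52.9722 − 42.625 = 10.3472; wedge = 59.2 − 49.8875 = 9.3125.
Deadweight loss = ½ × 10.3472 × 9.3125 = €48.18 thousand.

€48.18 thousand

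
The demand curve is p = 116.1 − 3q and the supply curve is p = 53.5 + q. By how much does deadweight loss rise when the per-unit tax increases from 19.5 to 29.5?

Competitive equilibrium: 116.1 − 3q = 53.5 + q → q* = 15.65, p* = 69.15.
For a per-unit tax t: Δq = t/4, so DWL = ½·t·(t/4) = t²/8.
At t = 19.5: DWL = 47.531. At t = 29.5: DWL = 108.781.
Increase = 108.781 − 47.531 = 61.25.

61.25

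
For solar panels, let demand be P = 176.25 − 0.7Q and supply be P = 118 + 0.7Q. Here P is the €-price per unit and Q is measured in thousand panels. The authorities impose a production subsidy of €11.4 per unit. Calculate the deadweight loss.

€46.41 thousand

Competitive equilibrium: 176.25 − 0.7Q = 118 + 0.7Q → Q* = 41.6071, P* = 147.125.
The subsidy lowers effective supply by 11.4: P = 106.6 + 0.7Q.
New quantity: 176.25 − 0.7Q = 106.6 + 0.7Q → Q' = 49.75.
Overproduction ΔQ = 49.75 − 41.6071 = 8.1429; wedge = subsidy = 11.4.
DWL = ½ × 8.1429 × 11.4 = €46.41 thousand.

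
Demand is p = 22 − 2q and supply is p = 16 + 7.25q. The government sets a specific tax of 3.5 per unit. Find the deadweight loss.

0.66

Competitive equilibrium: 22 − 2q = 16 + 7.25q → q* = 0.6486, p* = 20.7027.
With the tax, the buyer price exceeds the seller price by 3.5: (22 − 2q) − (16 + 7.25q) = 3.5 → q' = 0.2703.
Δq = 0.6486 − 0.2703 = 0.3783; the wedge equals the tax, 3.5.
Deadweight loss = ½ × 0.3783 × 3.5 = 0.66.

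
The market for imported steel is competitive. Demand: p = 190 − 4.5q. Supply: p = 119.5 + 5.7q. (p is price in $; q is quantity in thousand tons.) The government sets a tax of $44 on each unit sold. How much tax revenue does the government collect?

$114.31 thousand

Competitive equilibrium: 190 − 4.5q = 119.5 + 5.7q → q* = 6.9118, p* = 158.8971.
With the tax, the buyer price exceeds the seller price by 44: (190 − 4.5q) − (119.5 + 5.7q) = 44 → q' = 2.598.
Tax revenue = 44 × 2.598 = $114.31 thousand.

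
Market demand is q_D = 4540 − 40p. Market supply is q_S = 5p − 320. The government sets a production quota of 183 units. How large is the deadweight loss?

154.01

In inverse form: demand p = 113.5 − 0.025q, supply p = 64 + 0.2q.
Competitive equilibrium: 113.5 − 0.025q = 64 + 0.2q → q* = 220, p* = 108.
At q = 183: demand price = 113.5 − 0.025·183 = 108.925; supply price = 64 + 0.2·183 = 100.6.
Δq = 220 − 183 = 37; wedge = 108.925 − 100.6 = 8.325.
Welfare loss = ½ × 37 × 8.325 = 154.01.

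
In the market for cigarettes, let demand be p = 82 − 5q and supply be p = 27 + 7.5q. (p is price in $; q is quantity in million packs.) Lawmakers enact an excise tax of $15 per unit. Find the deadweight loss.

$9 million

Competitive equilibrium: 82 − 5q = 27 + 7.5q → q* = 4.4, p* = 60.
With the tax, the buyer price exceeds the seller price by 15: (82 − 5q) − (27 + 7.5q) = 15 → q' = 3.2.
Δq = 4.4 − 3.2 = 1.2; the wedge equals the tax, 15.
Deadweight loss = ½ × 1.2 × 15 = $9 million.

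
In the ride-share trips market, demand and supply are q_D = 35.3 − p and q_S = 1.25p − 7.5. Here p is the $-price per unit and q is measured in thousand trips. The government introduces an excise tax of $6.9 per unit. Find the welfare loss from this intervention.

$13.225 thousand

In inverse form: demand p = 35.3 − q, supply p = 6 + 0.8q.
Competitive equilibrium: 35.3 − q = 6 + 0.8q → q* = 16.2778, p* = 19.0222.
With the tax, the buyer price exceeds the seller price by 6.9: (35.3 − q) − (6 + 0.8q) = 6.9 → q' = 12.4444.
Δq = 16.2778 − 12.4444 = 3.8334; the wedge equals the tax, 6.9.
Deadweight loss = ½ × 3.8334 × 6.9 = $13.225 thousand.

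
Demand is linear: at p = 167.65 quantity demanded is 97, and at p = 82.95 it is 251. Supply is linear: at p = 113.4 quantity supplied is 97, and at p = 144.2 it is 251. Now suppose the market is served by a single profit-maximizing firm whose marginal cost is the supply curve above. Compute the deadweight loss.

1924.66

Demand slope = (82.95 − 167.65)/(251 − 97) = −0.55, so p = 221 − 0.55q.
Supply slope = (144.2 − 113.4)/(251 − 97) = 0.2, so p = 94 + 0.2q.
Competitive equilibrium: 221 − 0.55q = 94 + 0.2q → q* = 169.3333, p* = 127.8667.
Marginal revenue: MR = 221 − 1.1q. Set MR = MC: 221 − 1.1q = 94 + 0.2q → q_m = 97.6923.
Price p_m = 221 − 0.55·97.6923 = 167.2692; MC(q_m) = 94 + 0.2·97.6923 = 113.5385.
Competitive q* = 169.3333, so Δq = 71.641; wedge = 167.2692 − 113.5385 = 53.7307.
Deadweight loss = ½ × 71.641 × 53.7307 = 1924.66.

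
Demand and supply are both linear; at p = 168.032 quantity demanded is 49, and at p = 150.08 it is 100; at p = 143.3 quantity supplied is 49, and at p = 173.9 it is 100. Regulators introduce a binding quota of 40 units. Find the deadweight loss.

582.40

Demand slope = (150.08 − 168.032)/(100 − 49) = −0.352, so p = 185.28 − 0.352q.
Supply slope = (173.9 − 143.3)/(100 − 49) = 0.6, so p = 113.9 + 0.6q.
Competitive equilibrium: 185.28 − 0.352q = 113.9 + 0.6q → q* = 74.979, p* = 158.8874.
At q = 40: demand price = 185.28 − 0.352·40 = 171.2; supply price = 113.9 + 0.6·40 = 137.9.
Δq = 74.979 − 40 = 34.979; wedge = 171.2 − 137.9 = 33.3.
DWL = ½ × 34.979 × 33.3 = 582.40.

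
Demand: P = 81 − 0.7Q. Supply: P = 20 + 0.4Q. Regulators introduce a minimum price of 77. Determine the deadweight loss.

Competitive equilibrium: 81 − 0.7Q = 20 + 0.4Q → Q* = 55.4545, P* = 42.1818.
At the floor P = 77, quantity demanded = (81 − 77)/0.7 = 5.7143.
Sellers' marginal cost at Q' = 5.7143: 20 + 0.4·5.7143 = 22.2857.
ΔQ = 55.4545 − 5.7143 = 49.7402; wedge = 77 − 22.2857 = 54.7143.
Deadweight loss = ½ × 49.7402 × 54.7143 = 1360.75.

1360.75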